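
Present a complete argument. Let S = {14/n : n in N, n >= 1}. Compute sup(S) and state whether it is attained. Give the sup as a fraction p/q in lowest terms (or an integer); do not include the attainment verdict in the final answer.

Analysis:
- Values: 14, 7, 14/3, 7/2, ... strictly decreasing.
- The maximum is 14 (n=1); sup = 14 (attained).
- The set is bounded below by 0; 14/n -> 0 so 0 is the greatest lower bound.
- 0 is not in the set, so inf = 0 is not attained.
Conclusion: sup(S) = 14, attained in S.

14


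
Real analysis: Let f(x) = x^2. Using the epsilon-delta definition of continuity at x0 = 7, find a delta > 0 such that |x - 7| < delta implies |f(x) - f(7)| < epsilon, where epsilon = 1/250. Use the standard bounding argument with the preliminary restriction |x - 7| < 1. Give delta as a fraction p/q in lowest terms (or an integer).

Factor: |x^2 - (7)^2| = |x - 7| * |x + 7|.
Impose |x - 7| < 1 first. Then |x + 7| = |(x - 7) + 2*(7)| <= |x - 7| + 2*|7| < 1 + 14 = 15.
So |x^2 - (7)^2| < delta * 15.
We need delta * 15 <= 1/250, i.e. delta <= 1/250/15 = 1/3750.
Since 1/3750 < 1, this is tighter than 1; take delta = 1/3750.
So delta = 1/3750 works.

1/3750


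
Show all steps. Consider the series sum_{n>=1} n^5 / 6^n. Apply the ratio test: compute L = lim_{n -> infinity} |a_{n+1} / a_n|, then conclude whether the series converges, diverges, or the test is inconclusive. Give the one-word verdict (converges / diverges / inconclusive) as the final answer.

Let a_n denote the general term. Form the ratio a_{n+1}/a_n and simplify:
a_{n+1}/a_n = (n + 1)^5/(6*n^5)
Take the limit as n -> infinity: L = 1/6.
Since L = 1/6 < 1, the ratio test implies the series converges.

converges


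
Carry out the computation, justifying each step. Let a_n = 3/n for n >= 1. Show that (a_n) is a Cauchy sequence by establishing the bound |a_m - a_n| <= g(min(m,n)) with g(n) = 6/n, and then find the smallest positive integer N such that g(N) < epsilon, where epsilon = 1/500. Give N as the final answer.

For any m, n >= 1, by the triangle inequality:
|a_m - a_n| = |3/m - 3/n| <= 3*1/m + 3*1/n <= 6/min(m,n).
So g(n) = 6/n bounds the Cauchy difference. Since g(n) -> 0, (a_n) is Cauchy.
Now solve g(N) < 1/500: 6/N < 1/500 <=> N > 6 / (1/500) = 3000.
The smallest integer strictly greater than 3000 is N = 3001.
Check: g(3001) = 6/3001 = 6/3001 < 1/500; g(3000) = 1/500 >= 1/500. So N = 3001.

3001


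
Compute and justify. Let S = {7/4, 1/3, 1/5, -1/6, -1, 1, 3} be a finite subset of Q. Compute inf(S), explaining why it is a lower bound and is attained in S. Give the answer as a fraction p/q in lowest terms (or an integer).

S is finite, so inf(S) = min(S).
Sorted increasing:
-1, -1/6, 1/5, 1/3, 1, 7/4, 3
The extremum is -1.
For every x in S, x >= -1. And -1 is in S, so it is attained.
Therefore inf(S) = -1.

-1


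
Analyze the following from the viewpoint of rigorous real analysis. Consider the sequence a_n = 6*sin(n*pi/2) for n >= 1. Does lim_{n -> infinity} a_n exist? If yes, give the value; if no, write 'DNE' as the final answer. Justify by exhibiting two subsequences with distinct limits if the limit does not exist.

Examine the behaviour of a_n along subsequences.
a_{4k+1} = 6*sin(pi/2 + 2k*pi) = 6 -> 6. a_{4k+3} = 6*sin(3pi/2 + 2k*pi) = -6 -> -6.
Since these two subsequential limits are 6 and -6, distinct, the full sequence cannot converge (a convergent sequence has all subsequences tending to the same limit). So lim a_n does not exist.

DNE


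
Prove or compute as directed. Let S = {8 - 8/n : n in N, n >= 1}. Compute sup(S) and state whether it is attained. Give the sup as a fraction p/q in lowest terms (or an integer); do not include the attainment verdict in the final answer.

Analysis:
- Values: 0, 4, 16/3, 6, ... strictly increasing.
- Minimum is 0 (n=1); inf = 0 (attained).
- 8 - 8/n -> 8 from below; sup = 8, not attained.
Conclusion: sup(S) = 8, not attained in S.

8


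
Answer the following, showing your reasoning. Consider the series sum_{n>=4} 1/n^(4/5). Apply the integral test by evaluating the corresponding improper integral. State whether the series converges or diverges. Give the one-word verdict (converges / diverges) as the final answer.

Let f(x) = x^(-4/5). Then f is positive, continuous, and decreasing on [4, infinity), so the integral test applies.
Compute the improper integral int_{4}^infinity f(x) dx:
  antiderivative F(x) = 5*x^(1/5).
  As x -> infinity, F(x) -> infinity (since p = 4/5 < 1).
  So the integral diverges. By the integral test, the series diverges.

diverges


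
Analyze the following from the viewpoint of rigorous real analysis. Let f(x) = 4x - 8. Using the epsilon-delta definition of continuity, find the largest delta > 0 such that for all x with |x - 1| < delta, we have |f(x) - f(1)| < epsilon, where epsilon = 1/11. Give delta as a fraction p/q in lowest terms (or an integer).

We compute f(1) = 4*(1) - 8 = -4.
|f(x) - f(1)| = |4x - 8 - (-4)| = |4(x - 1)| = 4|x - 1|.
We need 4|x - 1| < 1/11, i.e. |x - 1| < 1/11 / 4 = 1/44.
So any delta <= 1/44 works. Conversely, if delta > 1/44, then x = 1 + 1/44 satisfies |x - 1| = 1/44 < delta but |f(x) - f(1)| = 4 * 1/44 = 1/11, which is not < 1/11; so no larger delta works.
Hence the largest such delta is 1/44.

1/44


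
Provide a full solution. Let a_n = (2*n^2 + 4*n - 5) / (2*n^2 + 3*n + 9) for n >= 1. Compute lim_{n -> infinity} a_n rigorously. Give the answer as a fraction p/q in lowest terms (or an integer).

Divide numerator and denominator by n^2, the highest power:
numerator / n^2 = 2 + 4/n - 5/n^2
denominator / n^2 = 2 + 3/n + 9/n^2
As n -> infinity, all terms of the form c/n^k (k >= 1) tend to 0.
So numerator / n^2 -> 2 and denominator / n^2 -> 2.
Therefore lim a_n = 1.

1


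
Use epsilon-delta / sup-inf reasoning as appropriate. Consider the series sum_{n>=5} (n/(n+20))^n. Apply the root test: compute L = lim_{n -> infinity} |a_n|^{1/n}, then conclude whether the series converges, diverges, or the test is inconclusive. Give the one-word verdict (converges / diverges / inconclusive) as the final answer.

Let a_n denote the general term. Form |a_n|^(1/n) and simplify:
|a_n|^(1/n) = n/(n + 20)
Take the limit as n -> infinity: L = 1.
Since L = 1, the root test is inconclusive. (In fact a_n = (n/(n+20))^n -> e^(-20) != 0, so the nth-term test shows divergence; but the root test itself gives no conclusion.)

inconclusive


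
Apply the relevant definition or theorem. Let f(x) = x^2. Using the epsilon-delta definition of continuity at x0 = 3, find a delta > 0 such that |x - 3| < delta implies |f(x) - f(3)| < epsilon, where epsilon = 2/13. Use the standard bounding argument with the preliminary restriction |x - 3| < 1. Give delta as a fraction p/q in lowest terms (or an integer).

Factor: |x^2 - (3)^2| = |x - 3| * |x + 3|.
Impose |x - 3| < 1 first. Then |x + 3| = |(x - 3) + 2*(3)| <= |x - 3| + 2*|3| < 1 + 6 = 7.
So |x^2 - (3)^2| < delta * 7.
We need delta * 7 <= 2/13, i.e. delta <= 2/13/7 = 2/91.
Since 2/91 < 1, this is tighter than 1; take delta = 2/91.
So delta = 2/91 works.

2/91


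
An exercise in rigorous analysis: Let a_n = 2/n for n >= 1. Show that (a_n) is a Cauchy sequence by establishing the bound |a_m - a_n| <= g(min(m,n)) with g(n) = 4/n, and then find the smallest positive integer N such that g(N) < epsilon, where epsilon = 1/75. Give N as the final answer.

For any m, n >= 1, by the triangle inequality:
|a_m - a_n| = |2/m - 2/n| <= 2*1/m + 2*1/n <= 4/min(m,n).
So g(n) = 4/n bounds the Cauchy difference. Since g(n) -> 0, (a_n) is Cauchy.
Now solve g(N) < 1/75: 4/N < 1/75 <=> N > 4 / (1/75) = 300.
The smallest integer strictly greater than 300 is N = 301.
Check: g(301) = 4/301 = 4/301 < 1/75; g(300) = 1/75 >= 1/75. So N = 301.

301


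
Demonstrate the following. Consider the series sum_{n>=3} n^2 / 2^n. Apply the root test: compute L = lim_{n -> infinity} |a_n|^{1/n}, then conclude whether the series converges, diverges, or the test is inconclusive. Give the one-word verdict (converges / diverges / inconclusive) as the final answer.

Let a_n denote the general term. Form |a_n|^(1/n) and simplify:
|a_n|^(1/n) = n^(2/n)/2
Take the limit as n -> infinity: L = 1/2.
Since L = 1/2 < 1, the root test implies convergence.

converges


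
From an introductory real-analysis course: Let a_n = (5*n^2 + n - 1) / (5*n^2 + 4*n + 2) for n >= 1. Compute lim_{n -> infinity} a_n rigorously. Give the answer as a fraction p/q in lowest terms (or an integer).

Divide numerator and denominator by n^2, the highest power:
numerator / n^2 = 5 + 1/n - 1/n^2
denominator / n^2 = 5 + 4/n + 2/n^2
As n -> infinity, all terms of the form c/n^k (k >= 1) tend to 0.
So numerator / n^2 -> 5 and denominator / n^2 -> 5.
Therefore lim a_n = 1.

1


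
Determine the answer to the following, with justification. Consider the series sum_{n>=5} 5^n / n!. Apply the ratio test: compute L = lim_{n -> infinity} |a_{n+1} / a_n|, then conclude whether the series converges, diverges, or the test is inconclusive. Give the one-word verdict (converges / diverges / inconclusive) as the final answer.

Let a_n denote the general term. Form the ratio a_{n+1}/a_n and simplify:
a_{n+1}/a_n = 5/(n + 1)
Take the limit as n -> infinity: L = 0.
Since L = 0 < 1, the ratio test implies the series converges.

converges


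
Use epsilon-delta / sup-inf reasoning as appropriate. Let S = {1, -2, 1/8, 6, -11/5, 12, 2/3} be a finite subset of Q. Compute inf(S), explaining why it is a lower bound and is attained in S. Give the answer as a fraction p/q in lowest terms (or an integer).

S is finite, so inf(S) = min(S).
Sorted increasing:
-11/5, -2, 1/8, 2/3, 1, 6, 12
The extremum is -11/5.
For every x in S, x >= -11/5. And -11/5 is in S, so it is attained.
Therefore inf(S) = -11/5.

-11/5


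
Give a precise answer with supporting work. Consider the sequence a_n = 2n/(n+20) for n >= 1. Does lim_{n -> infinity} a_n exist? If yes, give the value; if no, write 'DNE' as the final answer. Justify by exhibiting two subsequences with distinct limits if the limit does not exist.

Examine the behaviour of a_n along subsequences.
Even-n subsequence a_{2k} = 2(2k)/(2k+20) -> 2. Odd-n subsequence a_{2k+1} = 2(2k+1)/(2k+21) -> 2. Both tend to 2, which suggests the limit is 2; verify directly.
|a_n - 2| = |2n - 2(n+20)| / (n+20) = 40/(n+20) < 40/n for every n >= 1.
Given epsilon > 0, choose a positive integer N > 40/epsilon. Then for all n >= N, |a_n - 2| < 40/n <= 40/N < epsilon.
So by the definition of the limit, lim a_n exists and equals 2.

2


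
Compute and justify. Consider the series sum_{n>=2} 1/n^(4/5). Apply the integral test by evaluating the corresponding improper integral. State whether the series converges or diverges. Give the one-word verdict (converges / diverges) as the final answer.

Let f(x) = x^(-4/5). Then f is positive, continuous, and decreasing on [2, infinity), so the integral test applies.
Compute the improper integral int_{2}^infinity f(x) dx:
  antiderivative F(x) = 5*x^(1/5).
  As x -> infinity, F(x) -> infinity (since p = 4/5 < 1).
  So the integral diverges. By the integral test, the series diverges.

diverges


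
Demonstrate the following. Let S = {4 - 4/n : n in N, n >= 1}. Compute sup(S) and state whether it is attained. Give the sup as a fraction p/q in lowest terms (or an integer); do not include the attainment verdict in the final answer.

Analysis:
- Values: 0, 2, 8/3, 3, ... strictly increasing.
- Minimum is 0 (n=1); inf = 0 (attained).
- 4 - 4/n -> 4 from below; sup = 4, not attained.
Conclusion: sup(S) = 4, not attained in S.

4


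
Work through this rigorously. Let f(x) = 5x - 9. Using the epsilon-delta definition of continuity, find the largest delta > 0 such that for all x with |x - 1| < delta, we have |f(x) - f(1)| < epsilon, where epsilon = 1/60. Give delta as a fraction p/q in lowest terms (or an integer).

We compute f(1) = 5*(1) - 9 = -4.
|f(x) - f(1)| = |5x - 9 - (-4)| = |5(x - 1)| = 5|x - 1|.
We need 5|x - 1| < 1/60, i.e. |x - 1| < 1/60 / 5 = 1/300.
So any delta <= 1/300 works. Conversely, if delta > 1/300, then x = 1 + 1/300 satisfies |x - 1| = 1/300 < delta but |f(x) - f(1)| = 5 * 1/300 = 1/60, which is not < 1/60; so no larger delta works.
Hence the largest such delta is 1/300.

1/300


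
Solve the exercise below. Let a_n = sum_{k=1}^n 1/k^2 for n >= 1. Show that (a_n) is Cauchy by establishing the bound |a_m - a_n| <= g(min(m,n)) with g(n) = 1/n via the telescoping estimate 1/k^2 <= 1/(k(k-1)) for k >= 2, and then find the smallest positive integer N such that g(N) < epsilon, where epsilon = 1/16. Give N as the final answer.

For m > n >= 1: |a_m - a_n| = sum_{k=n+1}^m 1/k^2.
Use 1/k^2 <= 1/(k(k-1)) = 1/(k-1) - 1/k for k >= 2:
sum_{k=n+1}^m 1/k^2 <= sum_{k=n+1}^m (1/(k-1) - 1/k) = 1/n - 1/m <= 1/n.
By symmetry the same bound holds with n,m swapped, so |a_m - a_n| <= 1/min(m,n) = g(min(m,n)). Since g(n) -> 0, (a_n) is Cauchy.
Now solve g(N) < 1/16: 1/N < 1/16 <=> N > 1/(1/16) = 16.
The smallest integer strictly greater than 16 is N = 17.
Check: g(17) = 1/17 < 1/16; g(16) = 1/16 >= 1/16. So N = 17.

17


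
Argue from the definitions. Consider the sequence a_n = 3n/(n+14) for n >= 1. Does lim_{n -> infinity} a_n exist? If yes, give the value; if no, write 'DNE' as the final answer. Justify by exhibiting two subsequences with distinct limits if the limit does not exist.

Examine the behaviour of a_n along subsequences.
Even-n subsequence a_{2k} = 3(2k)/(2k+14) -> 3. Odd-n subsequence a_{2k+1} = 3(2k+1)/(2k+15) -> 3. Both tend to 3, which suggests the limit is 3; verify directly.
|a_n - 3| = |3n - 3(n+14)| / (n+14) = 42/(n+14) < 42/n for every n >= 1.
Given epsilon > 0, choose a positive integer N > 42/epsilon. Then for all n >= N, |a_n - 3| < 42/n <= 42/N < epsilon.
So by the definition of the limit, lim a_n exists and equals 3.

3


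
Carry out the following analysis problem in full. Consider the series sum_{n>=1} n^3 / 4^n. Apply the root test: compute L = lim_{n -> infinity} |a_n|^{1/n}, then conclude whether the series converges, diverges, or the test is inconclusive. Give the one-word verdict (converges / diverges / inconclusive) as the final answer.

Let a_n denote the general term. Form |a_n|^(1/n) and simplify:
|a_n|^(1/n) = n^(3/n)/4
Take the limit as n -> infinity: L = 1/4.
Since L = 1/4 < 1, the root test implies convergence.

converges


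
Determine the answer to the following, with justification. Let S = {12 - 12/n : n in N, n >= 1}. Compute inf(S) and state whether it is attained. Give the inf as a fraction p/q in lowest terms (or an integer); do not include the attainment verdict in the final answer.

Analysis:
- Values: 0, 6, 8, 9, ... strictly increasing.
- Minimum is 0 (n=1); inf = 0 (attained).
- 12 - 12/n -> 12 from below; sup = 12, not attained.
Conclusion: inf(S) = 0, attained in S.

0


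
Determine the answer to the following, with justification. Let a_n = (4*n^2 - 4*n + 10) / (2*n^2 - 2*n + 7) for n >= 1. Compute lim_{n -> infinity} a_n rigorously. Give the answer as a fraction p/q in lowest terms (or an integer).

Divide numerator and denominator by n^2, the highest power:
numerator / n^2 = 4 - 4/n + 10/n^2
denominator / n^2 = 2 - 2/n + 7/n^2
As n -> infinity, all terms of the form c/n^k (k >= 1) tend to 0.
So numerator / n^2 -> 4 and denominator / n^2 -> 2.
Therefore lim a_n = 2.

2


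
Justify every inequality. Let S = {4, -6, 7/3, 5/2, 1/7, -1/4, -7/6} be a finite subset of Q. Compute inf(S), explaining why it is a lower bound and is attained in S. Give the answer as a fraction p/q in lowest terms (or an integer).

S is finite, so inf(S) = min(S).
Sorted increasing:
-6, -7/6, -1/4, 1/7, 7/3, 5/2, 4
The extremum is -6.
For every x in S, x >= -6. And -6 is in S, so it is attained.
Therefore inf(S) = -6.

-6


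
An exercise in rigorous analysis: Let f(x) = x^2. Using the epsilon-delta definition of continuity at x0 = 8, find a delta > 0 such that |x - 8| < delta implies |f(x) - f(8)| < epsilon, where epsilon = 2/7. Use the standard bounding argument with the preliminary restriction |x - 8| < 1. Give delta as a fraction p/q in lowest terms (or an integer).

Factor: |x^2 - (8)^2| = |x - 8| * |x + 8|.
Impose |x - 8| < 1 first. Then |x + 8| = |(x - 8) + 2*(8)| <= |x - 8| + 2*|8| < 1 + 16 = 17.
So |x^2 - (8)^2| < delta * 17.
We need delta * 17 <= 2/7, i.e. delta <= 2/7/17 = 2/119.
Since 2/119 < 1, this is tighter than 1; take delta = 2/119.
So delta = 2/119 works.

2/119


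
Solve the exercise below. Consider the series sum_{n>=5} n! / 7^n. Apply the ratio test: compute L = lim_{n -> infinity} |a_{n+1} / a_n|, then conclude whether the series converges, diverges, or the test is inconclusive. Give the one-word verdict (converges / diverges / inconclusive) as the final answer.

Let a_n denote the general term. Form the ratio a_{n+1}/a_n and simplify:
a_{n+1}/a_n = n/7 + 1/7
Take the limit as n -> infinity: L = infinity.
Since L = infinity > 1 (or L = infinity), the ratio test implies the series diverges.

diverges


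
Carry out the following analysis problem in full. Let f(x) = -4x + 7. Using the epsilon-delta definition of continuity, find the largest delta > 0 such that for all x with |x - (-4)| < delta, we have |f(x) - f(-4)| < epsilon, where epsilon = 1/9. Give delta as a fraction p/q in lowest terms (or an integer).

We compute f(-4) = -4*(-4) + 7 = 23.
|f(x) - f(-4)| = |-4x + 7 - (23)| = |-4(x - (-4))| = 4|x - (-4)|.
We need 4|x - (-4)| < 1/9, i.e. |x - (-4)| < 1/9 / 4 = 1/36.
So any delta <= 1/36 works. Conversely, if delta > 1/36, then x = -4 + 1/36 satisfies |x - (-4)| = 1/36 < delta but |f(x) - f(-4)| = 4 * 1/36 = 1/9, which is not < 1/9; so no larger delta works.
Hence the largest such delta is 1/36.

1/36


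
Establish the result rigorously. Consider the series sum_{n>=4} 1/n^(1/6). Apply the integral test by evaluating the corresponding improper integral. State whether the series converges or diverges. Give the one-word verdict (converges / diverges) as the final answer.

Let f(x) = x^(-1/6). Then f is positive, continuous, and decreasing on [4, infinity), so the integral test applies.
Compute the improper integral int_{4}^infinity f(x) dx:
  antiderivative F(x) = 6*x^(5/6)/5.
  As x -> infinity, F(x) -> infinity (since p = 1/6 < 1).
  So the integral diverges. By the integral test, the series diverges.

diverges


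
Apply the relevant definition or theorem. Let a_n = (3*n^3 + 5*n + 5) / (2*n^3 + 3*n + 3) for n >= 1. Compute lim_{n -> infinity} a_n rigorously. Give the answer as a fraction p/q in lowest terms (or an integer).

Divide numerator and denominator by n^3, the highest power:
numerator / n^3 = 3 + 5/n^2 + 5/n^3
denominator / n^3 = 2 + 3/n^2 + 3/n^3
As n -> infinity, all terms of the form c/n^k (k >= 1) tend to 0.
So numerator / n^3 -> 3 and denominator / n^3 -> 2.
Therefore lim a_n = 3/2.

3/2


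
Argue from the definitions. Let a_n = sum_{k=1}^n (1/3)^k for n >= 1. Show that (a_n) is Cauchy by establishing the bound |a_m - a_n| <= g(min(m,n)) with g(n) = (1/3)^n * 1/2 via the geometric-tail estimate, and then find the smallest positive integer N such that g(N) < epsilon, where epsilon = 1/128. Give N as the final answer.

For m > n >= 1: |a_m - a_n| = sum_{k=n+1}^m (1/3)^k < sum_{k=n+1}^infinity (1/3)^k = (1/3)^(n+1) / (1 - 1/3) = (1/3)^n * (1/3) * (3/2) = (1/3)^n * 1/2.
So g(n) = (1/3)^n / 2. Since g(n) -> 0, (a_n) is Cauchy.
Now solve g(N) < 1/128: (1/3)^N / 2 < 1/128 <=> 3^N > 1 / (2 * 1/128) = 64.
Check powers of 3: 3^3 = 27 <= 64, 3^4 = 81 > 64.
So the smallest such N is 4. Check: g(4) = 1/(2 * 81) = 1/162 < 1/128.

4


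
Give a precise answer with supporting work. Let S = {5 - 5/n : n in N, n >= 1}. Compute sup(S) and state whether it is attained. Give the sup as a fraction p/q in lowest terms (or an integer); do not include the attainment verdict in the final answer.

Analysis:
- Values: 0, 5/2, 10/3, 15/4, ... strictly increasing.
- Minimum is 0 (n=1); inf = 0 (attained).
- 5 - 5/n -> 5 from below; sup = 5, not attained.
Conclusion: sup(S) = 5, not attained in S.

5


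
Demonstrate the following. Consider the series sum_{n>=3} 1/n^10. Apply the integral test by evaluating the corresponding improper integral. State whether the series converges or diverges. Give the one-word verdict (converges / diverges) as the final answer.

Let f(x) = x^(-10). Then f is positive, continuous, and decreasing on [3, infinity), so the integral test applies.
Compute the improper integral int_{3}^infinity f(x) dx:
  antiderivative F(x) = -1/(9*x^9).
  As x -> infinity, F(x) -> 0 (since p = 10 > 1).
  So int = F(infinity) - F(3) = 0 - (-1/177147) = 1/177147.
  Finite, so by the integral test, the series converges.

converges


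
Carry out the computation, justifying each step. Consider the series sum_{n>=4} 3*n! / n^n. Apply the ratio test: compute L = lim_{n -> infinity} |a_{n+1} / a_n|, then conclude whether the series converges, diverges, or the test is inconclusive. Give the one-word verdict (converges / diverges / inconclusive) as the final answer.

Let a_n denote the general term. Form the ratio a_{n+1}/a_n and simplify:
a_{n+1}/a_n = (n/(n + 1))^n
Take the limit as n -> infinity: L = exp(-1).
Since L = exp(-1) < 1, the ratio test implies the series converges.

converges


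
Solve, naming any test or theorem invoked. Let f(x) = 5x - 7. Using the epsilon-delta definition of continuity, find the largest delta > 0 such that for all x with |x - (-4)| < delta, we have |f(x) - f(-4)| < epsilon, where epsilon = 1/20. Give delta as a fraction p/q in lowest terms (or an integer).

We compute f(-4) = 5*(-4) - 7 = -27.
|f(x) - f(-4)| = |5x - 7 - (-27)| = |5(x - (-4))| = 5|x - (-4)|.
We need 5|x - (-4)| < 1/20, i.e. |x - (-4)| < 1/20 / 5 = 1/100.
So any delta <= 1/100 works. Conversely, if delta > 1/100, then x = -4 + 1/100 satisfies |x - (-4)| = 1/100 < delta but |f(x) - f(-4)| = 5 * 1/100 = 1/20, which is not < 1/20; so no larger delta works.
Hence the largest such delta is 1/100.

1/100


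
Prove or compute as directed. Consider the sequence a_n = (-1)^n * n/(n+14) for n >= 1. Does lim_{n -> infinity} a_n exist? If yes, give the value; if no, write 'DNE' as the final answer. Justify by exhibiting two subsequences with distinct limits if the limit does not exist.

Examine the behaviour of a_n along subsequences.
a_{2k} = 2k/(2k+14) -> 1. a_{2k+1} = -(2k+1)/(2k+15) -> -1.
Since these two subsequential limits are 1 and -1, distinct, the full sequence cannot converge (a convergent sequence has all subsequences tending to the same limit). So lim a_n does not exist.

DNE


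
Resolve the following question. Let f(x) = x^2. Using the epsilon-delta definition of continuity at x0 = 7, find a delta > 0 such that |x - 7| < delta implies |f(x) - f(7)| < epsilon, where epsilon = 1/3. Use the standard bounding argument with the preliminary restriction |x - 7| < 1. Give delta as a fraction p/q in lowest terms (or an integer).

Factor: |x^2 - (7)^2| = |x - 7| * |x + 7|.
Impose |x - 7| < 1 first. Then |x + 7| = |(x - 7) + 2*(7)| <= |x - 7| + 2*|7| < 1 + 14 = 15.
So |x^2 - (7)^2| < delta * 15.
We need delta * 15 <= 1/3, i.e. delta <= 1/3/15 = 1/45.
Since 1/45 < 1, this is tighter than 1; take delta = 1/45.
So delta = 1/45 works.

1/45


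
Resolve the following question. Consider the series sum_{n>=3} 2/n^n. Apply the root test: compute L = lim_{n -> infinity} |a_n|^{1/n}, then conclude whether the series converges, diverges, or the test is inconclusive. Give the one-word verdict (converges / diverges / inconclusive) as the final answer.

Let a_n denote the general term. Form |a_n|^(1/n) and simplify:
|a_n|^(1/n) = 2^(1/n)/n
Take the limit as n -> infinity: L = 0.
Since L = 0 < 1, the root test implies convergence.

converges


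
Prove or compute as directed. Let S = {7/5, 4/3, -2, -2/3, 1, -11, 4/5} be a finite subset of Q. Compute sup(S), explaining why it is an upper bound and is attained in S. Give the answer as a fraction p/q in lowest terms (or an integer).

S is finite, so sup(S) = max(S).
Sorted decreasing:
7/5, 4/3, 1, 4/5, -2/3, -2, -11
The extremum is 7/5.
For every x in S, x <= 7/5. And 7/5 is in S, so it is attained.
Therefore sup(S) = 7/5.

7/5


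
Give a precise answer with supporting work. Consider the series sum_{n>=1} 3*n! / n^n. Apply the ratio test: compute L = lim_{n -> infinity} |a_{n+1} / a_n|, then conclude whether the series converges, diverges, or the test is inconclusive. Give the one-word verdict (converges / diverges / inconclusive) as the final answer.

Let a_n denote the general term. Form the ratio a_{n+1}/a_n and simplify:
a_{n+1}/a_n = (n/(n + 1))^n
Take the limit as n -> infinity: L = exp(-1).
Since L = exp(-1) < 1, the ratio test implies the series converges.

converges


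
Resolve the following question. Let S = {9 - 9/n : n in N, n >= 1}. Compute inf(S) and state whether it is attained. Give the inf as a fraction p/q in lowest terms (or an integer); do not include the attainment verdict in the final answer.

Analysis:
- Values: 0, 9/2, 6, 27/4, ... strictly increasing.
- Minimum is 0 (n=1); inf = 0 (attained).
- 9 - 9/n -> 9 from below; sup = 9, not attained.
Conclusion: inf(S) = 0, attained in S.

0


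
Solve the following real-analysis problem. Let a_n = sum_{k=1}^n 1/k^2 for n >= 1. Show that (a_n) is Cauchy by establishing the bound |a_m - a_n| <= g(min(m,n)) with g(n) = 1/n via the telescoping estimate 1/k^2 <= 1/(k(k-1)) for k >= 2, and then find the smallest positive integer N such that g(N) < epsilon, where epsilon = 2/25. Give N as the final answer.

For m > n >= 1: |a_m - a_n| = sum_{k=n+1}^m 1/k^2.
Use 1/k^2 <= 1/(k(k-1)) = 1/(k-1) - 1/k for k >= 2:
sum_{k=n+1}^m 1/k^2 <= sum_{k=n+1}^m (1/(k-1) - 1/k) = 1/n - 1/m <= 1/n.
By symmetry the same bound holds with n,m swapped, so |a_m - a_n| <= 1/min(m,n) = g(min(m,n)). Since g(n) -> 0, (a_n) is Cauchy.
Now solve g(N) < 2/25: 1/N < 2/25 <=> N > 1/(2/25) = 25/2.
The smallest integer strictly greater than 25/2 is N = 13.
Check: g(13) = 1/13 < 2/25; g(12) = 1/12 >= 2/25. So N = 13.

13


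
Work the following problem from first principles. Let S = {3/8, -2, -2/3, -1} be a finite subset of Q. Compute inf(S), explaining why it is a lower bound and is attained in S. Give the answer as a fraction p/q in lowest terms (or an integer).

S is finite, so inf(S) = min(S).
Sorted increasing:
-2, -1, -2/3, 3/8
The extremum is -2.
For every x in S, x >= -2. And -2 is in S, so it is attained.
Therefore inf(S) = -2.

-2


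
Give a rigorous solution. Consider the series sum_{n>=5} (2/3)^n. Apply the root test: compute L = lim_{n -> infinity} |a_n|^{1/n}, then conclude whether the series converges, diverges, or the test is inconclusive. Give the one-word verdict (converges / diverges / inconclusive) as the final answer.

Let a_n denote the general term. Form |a_n|^(1/n) and simplify:
|a_n|^(1/n) = 2/3
Take the limit as n -> infinity: L = 2/3.
Since L = 2/3 < 1, the root test implies convergence.

converges


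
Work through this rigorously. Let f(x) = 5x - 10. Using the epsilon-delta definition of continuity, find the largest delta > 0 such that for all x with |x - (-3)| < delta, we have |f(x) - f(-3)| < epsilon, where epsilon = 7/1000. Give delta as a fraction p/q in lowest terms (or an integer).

We compute f(-3) = 5*(-3) - 10 = -25.
|f(x) - f(-3)| = |5x - 10 - (-25)| = |5(x - (-3))| = 5|x - (-3)|.
We need 5|x - (-3)| < 7/1000, i.e. |x - (-3)| < 7/1000 / 5 = 7/5000.
So any delta <= 7/5000 works. Conversely, if delta > 7/5000, then x = -3 + 7/5000 satisfies |x - (-3)| = 7/5000 < delta but |f(x) - f(-3)| = 5 * 7/5000 = 7/1000, which is not < 7/1000; so no larger delta works.
Hence the largest such delta is 7/5000.

7/5000


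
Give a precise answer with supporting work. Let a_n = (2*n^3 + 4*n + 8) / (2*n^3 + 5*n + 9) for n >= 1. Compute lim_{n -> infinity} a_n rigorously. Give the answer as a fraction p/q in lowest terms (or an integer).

Divide numerator and denominator by n^3, the highest power:
numerator / n^3 = 2 + 4/n^2 + 8/n^3
denominator / n^3 = 2 + 5/n^2 + 9/n^3
As n -> infinity, all terms of the form c/n^k (k >= 1) tend to 0.
So numerator / n^3 -> 2 and denominator / n^3 -> 2.
Therefore lim a_n = 1.

1


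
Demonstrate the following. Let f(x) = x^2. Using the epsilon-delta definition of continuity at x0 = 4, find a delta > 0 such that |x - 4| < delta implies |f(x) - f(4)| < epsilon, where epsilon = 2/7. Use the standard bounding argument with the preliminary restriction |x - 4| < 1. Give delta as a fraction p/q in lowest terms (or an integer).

Factor: |x^2 - (4)^2| = |x - 4| * |x + 4|.
Impose |x - 4| < 1 first. Then |x + 4| = |(x - 4) + 2*(4)| <= |x - 4| + 2*|4| < 1 + 8 = 9.
So |x^2 - (4)^2| < delta * 9.
We need delta * 9 <= 2/7, i.e. delta <= 2/7/9 = 2/63.
Since 2/63 < 1, this is tighter than 1; take delta = 2/63.
So delta = 2/63 works.

2/63


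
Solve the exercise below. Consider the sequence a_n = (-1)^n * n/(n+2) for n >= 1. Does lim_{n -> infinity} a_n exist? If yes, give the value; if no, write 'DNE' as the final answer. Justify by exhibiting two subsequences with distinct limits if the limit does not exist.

Examine the behaviour of a_n along subsequences.
a_{2k} = 2k/(2k+2) -> 1. a_{2k+1} = -(2k+1)/(2k+3) -> -1.
Since these two subsequential limits are 1 and -1, distinct, the full sequence cannot converge (a convergent sequence has all subsequences tending to the same limit). So lim a_n does not exist.

DNE


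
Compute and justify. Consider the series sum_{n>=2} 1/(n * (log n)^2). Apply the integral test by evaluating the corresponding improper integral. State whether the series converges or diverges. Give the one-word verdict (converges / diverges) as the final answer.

Let f(x) = 1/(x*log(x)^2). Then f is positive, continuous, and decreasing on [2, infinity), so the integral test applies.
Compute the improper integral int_{2}^infinity f(x) dx:
  antiderivative F(x) = -1/log(x).
  F(x) -> 0 as x -> infinity.  int = 0 - F(2) = 1/log(2) < infinity. By the integral test, the series converges.

converges


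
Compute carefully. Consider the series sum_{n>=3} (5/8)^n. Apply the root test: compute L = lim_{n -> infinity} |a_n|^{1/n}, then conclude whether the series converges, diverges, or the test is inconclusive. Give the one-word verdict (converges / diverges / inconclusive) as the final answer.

Let a_n denote the general term. Form |a_n|^(1/n) and simplify:
|a_n|^(1/n) = 5/8
Take the limit as n -> infinity: L = 5/8.
Since L = 5/8 < 1, the root test implies convergence.

converges


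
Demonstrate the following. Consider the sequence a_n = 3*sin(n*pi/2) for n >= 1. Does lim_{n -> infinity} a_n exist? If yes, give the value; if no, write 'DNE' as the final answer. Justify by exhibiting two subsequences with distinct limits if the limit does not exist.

Examine the behaviour of a_n along subsequences.
a_{4k+1} = 3*sin(pi/2 + 2k*pi) = 3 -> 3. a_{4k+3} = 3*sin(3pi/2 + 2k*pi) = -3 -> -3.
Since these two subsequential limits are 3 and -3, distinct, the full sequence cannot converge (a convergent sequence has all subsequences tending to the same limit). So lim a_n does not exist.

DNE


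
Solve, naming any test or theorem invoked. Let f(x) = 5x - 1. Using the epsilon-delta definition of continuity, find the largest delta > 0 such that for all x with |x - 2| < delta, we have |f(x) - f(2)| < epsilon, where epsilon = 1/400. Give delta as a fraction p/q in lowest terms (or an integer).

We compute f(2) = 5*(2) - 1 = 9.
|f(x) - f(2)| = |5x - 1 - (9)| = |5(x - 2)| = 5|x - 2|.
We need 5|x - 2| < 1/400, i.e. |x - 2| < 1/400 / 5 = 1/2000.
So any delta <= 1/2000 works. Conversely, if delta > 1/2000, then x = 2 + 1/2000 satisfies |x - 2| = 1/2000 < delta but |f(x) - f(2)| = 5 * 1/2000 = 1/400, which is not < 1/400; so no larger delta works.
Hence the largest such delta is 1/2000.

1/2000


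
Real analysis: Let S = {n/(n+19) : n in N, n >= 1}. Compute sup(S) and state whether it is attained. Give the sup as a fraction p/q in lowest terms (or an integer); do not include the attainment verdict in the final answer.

Analysis:
- Values: 1/20, 2/21, 3/22, 4/23, ... strictly increasing.
- Minimum is 1/20 (n=1); inf = 1/20 (attained).
- n/(n+19) = 1 - 19/(n+19) -> 1 from below as n -> infinity, and never equals 1.
- So sup = 1 (not attained).
Conclusion: sup(S) = 1, not attained in S.

1


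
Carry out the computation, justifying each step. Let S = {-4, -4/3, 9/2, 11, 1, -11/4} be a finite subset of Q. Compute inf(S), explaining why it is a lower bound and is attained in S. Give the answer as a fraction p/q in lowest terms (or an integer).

S is finite, so inf(S) = min(S).
Sorted increasing:
-4, -11/4, -4/3, 1, 9/2, 11
The extremum is -4.
For every x in S, x >= -4. And -4 is in S, so it is attained.
Therefore inf(S) = -4.

-4


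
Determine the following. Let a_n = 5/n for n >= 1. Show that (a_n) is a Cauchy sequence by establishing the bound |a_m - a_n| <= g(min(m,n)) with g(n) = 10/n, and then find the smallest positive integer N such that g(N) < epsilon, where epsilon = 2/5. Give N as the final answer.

For any m, n >= 1, by the triangle inequality:
|a_m - a_n| = |5/m - 5/n| <= 5*1/m + 5*1/n <= 10/min(m,n).
So g(n) = 10/n bounds the Cauchy difference. Since g(n) -> 0, (a_n) is Cauchy.
Now solve g(N) < 2/5: 10/N < 2/5 <=> N > 10 / (2/5) = 25.
The smallest integer strictly greater than 25 is N = 26.
Check: g(26) = 10/26 = 5/13 < 2/5; g(25) = 2/5 >= 2/5. So N = 26.

26


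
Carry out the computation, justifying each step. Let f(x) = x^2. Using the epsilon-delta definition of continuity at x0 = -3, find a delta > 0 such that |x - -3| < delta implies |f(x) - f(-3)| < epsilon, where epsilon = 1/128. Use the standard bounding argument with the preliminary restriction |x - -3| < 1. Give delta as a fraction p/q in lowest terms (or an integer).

Factor: |x^2 - (-3)^2| = |x - -3| * |x + -3|.
Impose |x - -3| < 1 first. Then |x + -3| = |(x - -3) + 2*(-3)| <= |x - -3| + 2*|-3| < 1 + 6 = 7.
So |x^2 - (-3)^2| < delta * 7.
We need delta * 7 <= 1/128, i.e. delta <= 1/128/7 = 1/896.
Since 1/896 < 1, this is tighter than 1; take delta = 1/896.
So delta = 1/896 works.

1/896


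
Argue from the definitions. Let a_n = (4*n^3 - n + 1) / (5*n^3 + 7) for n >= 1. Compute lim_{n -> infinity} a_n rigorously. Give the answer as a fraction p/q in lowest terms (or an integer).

Divide numerator and denominator by n^3, the highest power:
numerator / n^3 = 4 - 1/n^2 + n^(-3)
denominator / n^3 = 5 + 7/n^3
As n -> infinity, all terms of the form c/n^k (k >= 1) tend to 0.
So numerator / n^3 -> 4 and denominator / n^3 -> 5.
Therefore lim a_n = 4/5.

4/5


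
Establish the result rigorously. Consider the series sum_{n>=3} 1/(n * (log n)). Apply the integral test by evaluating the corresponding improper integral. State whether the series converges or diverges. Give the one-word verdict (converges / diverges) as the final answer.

Let f(x) = 1/(x*log(x)). Then f is positive, continuous, and decreasing on [3, infinity), so the integral test applies.
Compute the improper integral int_{3}^infinity f(x) dx:
  antiderivative F(x) = log(log(x)).
  F(x) = log(log(x)) -> infinity as x -> infinity. The integral diverges, so by the integral test, the series diverges.

diverges


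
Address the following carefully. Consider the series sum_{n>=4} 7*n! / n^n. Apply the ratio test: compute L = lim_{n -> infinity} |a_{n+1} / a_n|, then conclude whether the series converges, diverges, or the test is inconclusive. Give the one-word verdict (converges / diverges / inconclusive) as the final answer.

Let a_n denote the general term. Form the ratio a_{n+1}/a_n and simplify:
a_{n+1}/a_n = (n/(n + 1))^n
Take the limit as n -> infinity: L = exp(-1).
Since L = exp(-1) < 1, the ratio test implies the series converges.

converges


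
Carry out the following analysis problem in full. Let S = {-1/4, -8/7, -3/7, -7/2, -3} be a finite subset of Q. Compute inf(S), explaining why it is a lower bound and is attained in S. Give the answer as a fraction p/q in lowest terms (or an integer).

S is finite, so inf(S) = min(S).
Sorted increasing:
-7/2, -3, -8/7, -3/7, -1/4
The extremum is -7/2.
For every x in S, x >= -7/2. And -7/2 is in S, so it is attained.
Therefore inf(S) = -7/2.

-7/2


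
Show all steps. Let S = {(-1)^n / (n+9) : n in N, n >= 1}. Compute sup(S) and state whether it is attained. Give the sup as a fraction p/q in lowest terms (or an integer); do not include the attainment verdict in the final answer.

Analysis:
- Values: -1/10, 1/11, -1/12, 1/13, -1/14, ...
- Positive terms (even n): 1/(2+9), 1/(4+9), ... decreasing -> max = 1/11 (n=2).
- Negative terms (odd n): -1/(1+9), -1/(3+9), ... increasing -> min = -1/10 (n=1).
- So sup = 1/11 (attained at n=2); inf = -1/10 (attained at n=1).
Conclusion: sup(S) = 1/11, attained in S.

1/11


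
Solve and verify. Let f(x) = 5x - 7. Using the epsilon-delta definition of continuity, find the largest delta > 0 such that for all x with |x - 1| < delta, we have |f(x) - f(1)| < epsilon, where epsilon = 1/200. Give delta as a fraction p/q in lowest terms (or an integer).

We compute f(1) = 5*(1) - 7 = -2.
|f(x) - f(1)| = |5x - 7 - (-2)| = |5(x - 1)| = 5|x - 1|.
We need 5|x - 1| < 1/200, i.e. |x - 1| < 1/200 / 5 = 1/1000.
So any delta <= 1/1000 works. Conversely, if delta > 1/1000, then x = 1 + 1/1000 satisfies |x - 1| = 1/1000 < delta but |f(x) - f(1)| = 5 * 1/1000 = 1/200, which is not < 1/200; so no larger delta works.
Hence the largest such delta is 1/1000.

1/1000


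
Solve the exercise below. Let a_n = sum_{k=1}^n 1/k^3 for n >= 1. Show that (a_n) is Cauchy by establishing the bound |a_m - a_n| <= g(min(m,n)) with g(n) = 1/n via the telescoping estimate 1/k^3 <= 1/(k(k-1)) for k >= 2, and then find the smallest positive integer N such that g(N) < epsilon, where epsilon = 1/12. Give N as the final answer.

For m > n >= 1: |a_m - a_n| = sum_{k=n+1}^m 1/k^3.
Use 1/k^3 <= 1/(k(k-1)) = 1/(k-1) - 1/k for k >= 2 (which holds since k^3 >= k^2 >= k(k-1) for k >= 2):
sum_{k=n+1}^m 1/k^3 <= sum_{k=n+1}^m (1/(k-1) - 1/k) = 1/n - 1/m <= 1/n.
By symmetry the same bound holds with n,m swapped, so |a_m - a_n| <= 1/min(m,n) = g(min(m,n)). Since g(n) -> 0, (a_n) is Cauchy.
Now solve g(N) < 1/12: 1/N < 1/12 <=> N > 1/(1/12) = 12.
The smallest integer strictly greater than 12 is N = 13.
Check: g(13) = 1/13 < 1/12; g(12) = 1/12 >= 1/12. So N = 13.

13


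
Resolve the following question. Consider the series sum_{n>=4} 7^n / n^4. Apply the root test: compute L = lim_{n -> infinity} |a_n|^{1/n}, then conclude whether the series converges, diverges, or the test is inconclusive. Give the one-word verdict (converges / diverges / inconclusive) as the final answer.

Let a_n denote the general term. Form |a_n|^(1/n) and simplify:
|a_n|^(1/n) = 7/n^(4/n)
Take the limit as n -> infinity: L = 7.
Since L = 7 > 1, the root test implies divergence.

diverges


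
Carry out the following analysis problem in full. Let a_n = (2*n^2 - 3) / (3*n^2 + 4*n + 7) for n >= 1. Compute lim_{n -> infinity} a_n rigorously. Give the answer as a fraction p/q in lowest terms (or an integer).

Divide numerator and denominator by n^2, the highest power:
numerator / n^2 = 2 - 3/n^2
denominator / n^2 = 3 + 4/n + 7/n^2
As n -> infinity, all terms of the form c/n^k (k >= 1) tend to 0.
So numerator / n^2 -> 2 and denominator / n^2 -> 3.
Therefore lim a_n = 2/3.

2/3


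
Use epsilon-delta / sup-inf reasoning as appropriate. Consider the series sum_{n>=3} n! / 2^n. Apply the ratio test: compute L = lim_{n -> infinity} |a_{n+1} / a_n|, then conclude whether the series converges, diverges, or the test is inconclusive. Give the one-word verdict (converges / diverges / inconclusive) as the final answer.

Let a_n denote the general term. Form the ratio a_{n+1}/a_n and simplify:
a_{n+1}/a_n = n/2 + 1/2
Take the limit as n -> infinity: L = infinity.
Since L = infinity > 1 (or L = infinity), the ratio test implies the series diverges.

diverges


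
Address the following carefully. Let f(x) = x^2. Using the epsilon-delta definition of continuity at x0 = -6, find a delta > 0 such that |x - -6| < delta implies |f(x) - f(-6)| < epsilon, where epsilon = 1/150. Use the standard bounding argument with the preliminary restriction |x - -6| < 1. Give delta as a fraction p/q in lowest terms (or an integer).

Factor: |x^2 - (-6)^2| = |x - -6| * |x + -6|.
Impose |x - -6| < 1 first. Then |x + -6| = |(x - -6) + 2*(-6)| <= |x - -6| + 2*|-6| < 1 + 12 = 13.
So |x^2 - (-6)^2| < delta * 13.
We need delta * 13 <= 1/150, i.e. delta <= 1/150/13 = 1/1950.
Since 1/1950 < 1, this is tighter than 1; take delta = 1/1950.
So delta = 1/1950 works.

1/1950
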